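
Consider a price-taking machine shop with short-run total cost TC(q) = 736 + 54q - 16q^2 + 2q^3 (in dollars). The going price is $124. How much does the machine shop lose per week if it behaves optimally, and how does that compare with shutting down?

Profit = -$148 at q = 7

AVC = 54 - 16q + 2q^2; min AVC = $22 at q = 4. Since P = $124 ≥ min AVC, the firm produces.
With MC = 54 - 32q + 6q^2, P = MC on the upward-sloping part at q* = 7.
TR = 124·7 = 868. TC = 736 + 280 = 1016. Profit = 868 − 1016 = -$148.
Shutting down would mean losing the fixed cost of $736, so operating at a loss of $148 is better by $588.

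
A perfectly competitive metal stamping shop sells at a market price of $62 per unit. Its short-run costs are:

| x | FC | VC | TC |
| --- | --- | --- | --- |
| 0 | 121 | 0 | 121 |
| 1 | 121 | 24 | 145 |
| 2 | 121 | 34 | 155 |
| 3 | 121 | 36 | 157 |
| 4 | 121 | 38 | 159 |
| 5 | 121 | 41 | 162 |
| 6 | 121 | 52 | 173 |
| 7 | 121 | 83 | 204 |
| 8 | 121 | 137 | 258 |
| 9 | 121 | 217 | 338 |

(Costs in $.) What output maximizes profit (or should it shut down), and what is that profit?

x = 8; profit = $238

Tabulate TR − TC: x=0: -121; x=1: -83; x=2: -31; x=3: 29; x=4: 89; x=5: 148; x=6: 199; x=7: 230; x=8: 238; x=9: 220.
Profit is maximized at x = 8. AVC there is 137/8 = $17.12 ≤ P, so producing beats shutting down (which would give -$121).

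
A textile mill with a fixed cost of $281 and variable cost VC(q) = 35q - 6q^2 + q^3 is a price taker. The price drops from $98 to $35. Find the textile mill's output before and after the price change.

Output falls from 7 to 4

AVC = 35 - 6q + q^2, minimized at q = 3 where min AVC = $26. MC = 35 - 12q + 3q^2.
With P = $98 above the shutdown price, P = MC gives q = 7.
At P = $35 ≥ min AVC, set P = MC: q = 4. The firm stays open but cuts output.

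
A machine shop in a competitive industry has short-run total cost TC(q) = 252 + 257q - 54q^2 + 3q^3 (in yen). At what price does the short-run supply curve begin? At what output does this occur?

¥14 per unit, at q = 9

The shutdown price is the minimum of AVC. VC = 257q - 54q^2 + 3q^3, so AVC = 257 - 54q + 3q^2.
dAVC/dq = -54 + 6q = 0 gives q = 9. min AVC = 257 - 54·9 + 3·9^2 = 14.
So the shutdown price is ¥14.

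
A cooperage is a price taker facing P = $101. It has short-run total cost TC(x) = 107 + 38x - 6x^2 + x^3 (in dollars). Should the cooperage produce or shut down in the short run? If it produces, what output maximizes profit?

Variable cost is VC = 38x - 6x^2 + x^3, so AVC = VC/x = 38 - 6x + x^2 and MC = dTC/dx = 38 - 12x + 3x^2.
AVC is minimized where dAVC/dx = -6 + 2x = 0, at x = 3; min AVC = 38 - 6·3 + 3^2 = $29.
Because $101 ≥ $29, revenue can cover variable cost; the firm operates.
Set P = MC: 101 = 38 - 12x + 3x^2 → -63 - 12x + 3x^2 = 0. The roots are x = -3 and x = 7; the profit-maximizing output is on the rising part of MC, so x* = 7.
Check: AVC at x = 7 is $45 ≤ P, so revenue covers variable cost.
Profit = P·x − TC = 101·7 − 422 = $285.

Produce at x = 7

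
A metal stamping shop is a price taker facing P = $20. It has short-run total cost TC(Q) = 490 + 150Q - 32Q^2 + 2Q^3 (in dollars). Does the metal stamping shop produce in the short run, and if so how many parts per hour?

Variable cost is VC = 150Q - 32Q^2 + 2Q^3, so AVC = VC/Q = 150 - 32Q + 2Q^2 and MC = dTC/dQ = 150 - 64Q + 6Q^2.
The AVC parabola has its vertex at Q = 32/4 = 8, where AVC = 150 - 32·8 + 2·8^2 = $22.
P = $20 lies below min AVC = $22; no output level covers variable cost.
Best response: produce nothing and absorb the $490 fixed cost.

Shut down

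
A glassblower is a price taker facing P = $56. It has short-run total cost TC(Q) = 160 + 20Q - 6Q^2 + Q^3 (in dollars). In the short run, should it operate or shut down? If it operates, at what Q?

From TC, MC = TC'(Q) = 20 - 12Q + 3Q^2 and AVC = VC/Q = 20 - 6Q + Q^2.
AVC hits its minimum where MC = AVC, at Q = 3, giving min AVC = 20 - 6·3 + 3^2 = $11.
P = $56 exceeds min AVC = $11, so the firm stays open.
P = MC gives -36 - 12Q + 3Q^2 = 0, with roots -2 and 6. Take the larger (rising MC): Q* = 6.
Check: AVC at Q = 6 is $20 ≤ P, so revenue covers variable cost.
Profit = P·Q − TC = 56·6 − 280 = $56.

Produce at Q = 6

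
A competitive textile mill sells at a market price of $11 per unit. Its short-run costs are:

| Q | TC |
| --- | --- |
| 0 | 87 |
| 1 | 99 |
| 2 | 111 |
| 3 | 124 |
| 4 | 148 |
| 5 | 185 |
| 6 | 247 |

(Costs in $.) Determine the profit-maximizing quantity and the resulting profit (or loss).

Q = 0 (shut down); profit = -$87

Tabulate TR − TC: Q=0: -87; Q=1: -88; Q=2: -89; Q=3: -91; Q=4: -104; Q=5: -130; Q=6: -181.
Profit is highest at Q = 0. Equivalently, the lowest AVC in the table is 12/1 ≈ $12 at Q = 1, and P = $11 falls below it — price never covers variable cost, so the firm shuts down and loses only its fixed cost.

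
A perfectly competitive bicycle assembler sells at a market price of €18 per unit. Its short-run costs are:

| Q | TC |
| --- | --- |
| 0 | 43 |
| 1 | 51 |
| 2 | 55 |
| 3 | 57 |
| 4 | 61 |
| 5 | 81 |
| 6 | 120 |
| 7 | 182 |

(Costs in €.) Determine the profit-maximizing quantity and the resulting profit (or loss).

Tabulate TR − TC: Q=0: -43; Q=1: -33; Q=2: -19; Q=3: -3; Q=4: 11; Q=5: 9; Q=6: -12; Q=7: -56.
Profit is maximized at Q = 4. AVC there is 18/4 = €4.50 ≤ P, so producing beats shutting down (which would give -€43).

Q = 4; profit = €11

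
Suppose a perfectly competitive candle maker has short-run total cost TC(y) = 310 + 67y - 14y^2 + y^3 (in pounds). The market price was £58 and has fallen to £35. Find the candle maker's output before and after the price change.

AVC = 67 - 14y + y^2, minimized at y = 7 where min AVC = £18. MC = 67 - 28y + 3y^2.
With P = £58 above the shutdown price, P = MC gives y = 9.
At P = £35 ≥ min AVC, set P = MC: y = 8. The firm stays open but cuts output.

Output falls from 9 to 8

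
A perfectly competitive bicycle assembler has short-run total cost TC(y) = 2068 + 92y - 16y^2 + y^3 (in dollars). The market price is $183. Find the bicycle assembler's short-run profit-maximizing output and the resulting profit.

AVC = 92 - 16y + y^2 has its minimum $28 at y = 8; price $183 clears that bar, so the firm operates.
MC = 92 - 32y + 3y^2. Setting P = MC and taking the root on the rising branch gives y* = 13.
TR = 183·13 = 2379. TC = 2068 + 689 = 2757. Profit = 2379 − 2757 = -$378.
Shutting down would mean losing the fixed cost of $2068, so operating at a loss of $378 is better by $1690.

Profit = -$378 at y = 13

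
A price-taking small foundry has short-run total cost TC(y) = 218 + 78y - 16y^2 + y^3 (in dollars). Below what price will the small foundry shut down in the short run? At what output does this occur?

The firm shuts down when price falls below the minimum of average variable cost. AVC = VC/y = 78 - 16y + y^2.
At the minimum of AVC, MC = AVC. MC = 78 - 32y + 3y^2; setting MC = AVC gives 2y^2 - 16y = 0, so y = 8. min AVC = 14.
For P < $14 the firm produces nothing.

$14 per unit, at y = 8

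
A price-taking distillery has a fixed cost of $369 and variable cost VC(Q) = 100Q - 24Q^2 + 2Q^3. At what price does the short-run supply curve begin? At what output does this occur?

The shutdown price is the minimum of AVC. VC = 100Q - 24Q^2 + 2Q^3, so AVC = 100 - 24Q + 2Q^2.
dAVC/dQ = -24 + 4Q = 0 gives Q = 6. min AVC = 100 - 24·6 + 2·6^2 = 28.
For P < $28 the firm produces nothing.

$28 per unit, at Q = 6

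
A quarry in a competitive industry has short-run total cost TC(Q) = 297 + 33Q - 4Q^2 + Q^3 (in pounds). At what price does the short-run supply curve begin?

£29 per unit

Short-run supply begins at min AVC. From VC = 33Q - 4Q^2 + Q^3, AVC = 33 - 4Q + Q^2.
dAVC/dQ = -4 + 2Q = 0 gives Q = 2. min AVC = 33 - 4·2 + 2^2 = 29.
So the shutdown price is £29.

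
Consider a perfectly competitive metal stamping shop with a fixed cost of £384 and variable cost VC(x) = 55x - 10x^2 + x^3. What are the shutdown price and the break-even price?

Shutdown price = £30; break-even price = £87

Shutdown price = min AVC. AVC = 55 - 10x + x^2, with vertex at x = 5 and minimum £30.
ATC = 384/x + 55 - 10x + x^2. Setting dATC/dx = −384/x^2 − 10 + 2x = 0 gives x = 8 (since 2·8^3 − 10·8^2 = 384).
min ATC = 384/8 + 55 − 10·8 + 8^2 = £87. That is the break-even price.
Between these two prices the firm operates at a loss; above £87 it earns a profit.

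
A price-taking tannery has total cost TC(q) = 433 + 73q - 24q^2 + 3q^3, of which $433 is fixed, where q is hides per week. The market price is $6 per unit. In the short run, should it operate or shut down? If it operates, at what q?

Shut down

Variable cost is VC = 73q - 24q^2 + 3q^3, so AVC = VC/q = 73 - 24q + 3q^2 and MC = dTC/dq = 73 - 48q + 9q^2.
AVC hits its minimum where MC = AVC, at q = 4, giving min AVC = 73 - 24·4 + 3·4^2 = $25.
Since P = $6 < min AVC = $25, price fails to cover variable cost at any output.
Shutting down limits the loss to fixed cost, $433.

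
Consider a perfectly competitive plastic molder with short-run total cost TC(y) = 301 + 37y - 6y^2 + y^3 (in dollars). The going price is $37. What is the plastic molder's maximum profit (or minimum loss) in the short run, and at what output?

AVC = 37 - 6y + y^2; min AVC = $28 at y = 3. Since P = $37 ≥ min AVC, the firm produces.
MC = 37 - 12y + 3y^2. Setting P = MC and taking the root on the rising branch gives y* = 4.
TR = 37·4 = 148. TC = 301 + 116 = 417. Profit = 148 − 417 = -$269.
That loss of $269 beats the $301 the firm would lose by shutting down; producing recovers $32 of fixed cost.

Profit = -$269 at y = 4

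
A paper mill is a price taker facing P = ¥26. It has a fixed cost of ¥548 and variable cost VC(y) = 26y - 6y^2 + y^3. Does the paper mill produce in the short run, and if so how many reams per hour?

Produce at y = 4

Strip out fixed cost: VC = 26y - 6y^2 + y^3. Then AVC = 26 - 6y + y^2 and MC = 26 - 12y + 3y^2.
AVC is minimized where dAVC/dy = -6 + 2y = 0, at y = 3; min AVC = 26 - 6·3 + 3^2 = ¥17.
P = ¥26 exceeds min AVC = ¥17, so the firm stays open.
P = MC gives -12y + 3y^2 = 0, with roots 0 and 4. Take the larger (rising MC): y* = 4.
Check: AVC at y = 4 is ¥18 ≤ P, so revenue covers variable cost.
Profit = P·y − TC = 26·4 − 620 = -¥516, a loss, but smaller than the ¥548 fixed cost the firm would lose by shutting down.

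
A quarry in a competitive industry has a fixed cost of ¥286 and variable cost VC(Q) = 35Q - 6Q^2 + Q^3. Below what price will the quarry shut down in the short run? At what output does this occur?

The shutdown price is the minimum of AVC. VC = 35Q - 6Q^2 + Q^3, so AVC = 35 - 6Q + Q^2.
At the minimum of AVC, MC = AVC. MC = 35 - 12Q + 3Q^2; setting MC = AVC gives 2Q^2 - 6Q = 0, so Q = 3. min AVC = 26.
For P < ¥26 the firm produces nothing.

¥26 per unit, at Q = 3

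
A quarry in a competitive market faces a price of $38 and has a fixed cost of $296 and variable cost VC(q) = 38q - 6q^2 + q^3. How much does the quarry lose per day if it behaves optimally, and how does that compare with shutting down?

AVC = 38 - 6q + q^2; min AVC = $29 at q = 3. Since P = $38 ≥ min AVC, the firm produces.
MC = 38 - 12q + 3q^2. Setting P = MC and taking the root on the rising branch gives q* = 4.
TR = 38·4 = 152. TC = 296 + 120 = 416. Profit = 152 − 416 = -$264.
By producing, the firm covers all variable cost plus $32 of fixed cost; shutting down would lose the full $296.

Profit = -$264 at q = 4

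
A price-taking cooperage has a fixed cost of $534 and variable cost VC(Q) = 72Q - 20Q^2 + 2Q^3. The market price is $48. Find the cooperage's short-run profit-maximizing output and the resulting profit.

AVC = 72 - 20Q + 2Q^2; min AVC = $22 at Q = 5. Since P = $48 ≥ min AVC, the firm produces.
MC = 72 - 40Q + 6Q^2. Setting P = MC and taking the root on the rising branch gives Q* = 6.
TR = 48·6 = 288. TC = 534 + 144 = 678. Profit = 288 − 678 = -$390.
That loss of $390 beats the $534 the firm would lose by shutting down; producing recovers $144 of fixed cost.

Profit = -$390 at Q = 6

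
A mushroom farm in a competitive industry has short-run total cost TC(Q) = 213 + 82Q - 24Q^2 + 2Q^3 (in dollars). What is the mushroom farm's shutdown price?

$10 per unit

Short-run supply begins at min AVC. From VC = 82Q - 24Q^2 + 2Q^3, AVC = 82 - 24Q + 2Q^2.
dAVC/dQ = -24 + 4Q = 0 gives Q = 6. min AVC = 82 - 24·6 + 2·6^2 = 10.
So the shutdown price is $10.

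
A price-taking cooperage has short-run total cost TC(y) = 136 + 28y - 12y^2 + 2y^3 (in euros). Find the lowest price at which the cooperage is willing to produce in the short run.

€10 per unit

The firm shuts down when price falls below the minimum of average variable cost. AVC = VC/y = 28 - 12y + 2y^2.
dAVC/dy = -12 + 4y = 0 gives y = 3. min AVC = 28 - 12·3 + 2·3^2 = 10.
So the shutdown price is €10.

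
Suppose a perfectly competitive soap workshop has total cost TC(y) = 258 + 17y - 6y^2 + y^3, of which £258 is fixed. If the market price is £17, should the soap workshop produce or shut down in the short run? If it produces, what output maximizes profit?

Produce at y = 4

Strip out fixed cost: VC = 17y - 6y^2 + y^3. Then AVC = 17 - 6y + y^2 and MC = 17 - 12y + 3y^2.
AVC is minimized where dAVC/dy = -6 + 2y = 0, at y = 3; min AVC = 17 - 6·3 + 3^2 = £8.
Because £17 ≥ £8, revenue can cover variable cost; the firm operates.
Set P = MC: 17 = 17 - 12y + 3y^2 → -12y + 3y^2 = 0. The roots are y = 0 and y = 4; the profit-maximizing output is on the rising part of MC, so y* = 4.
Check: AVC at y = 4 is £9 ≤ P, so revenue covers variable cost.
Profit = P·y − TC = 17·4 − 294 = -£226, a loss, but smaller than the £258 fixed cost the firm would lose by shutting down.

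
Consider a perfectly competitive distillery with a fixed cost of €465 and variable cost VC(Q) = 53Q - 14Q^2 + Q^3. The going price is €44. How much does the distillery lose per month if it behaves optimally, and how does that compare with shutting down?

Profit = -€141 at Q = 9

AVC = 53 - 14Q + Q^2; min AVC = €4 at Q = 7. Since P = €44 ≥ min AVC, the firm produces.
MC = 53 - 28Q + 3Q^2. Setting P = MC and taking the root on the rising branch gives Q* = 9.
TR = 44·9 = 396. TC = 465 + 72 = 537. Profit = 396 − 537 = -€141.
That loss of €141 beats the €465 the firm would lose by shutting down; producing recovers €324 of fixed cost.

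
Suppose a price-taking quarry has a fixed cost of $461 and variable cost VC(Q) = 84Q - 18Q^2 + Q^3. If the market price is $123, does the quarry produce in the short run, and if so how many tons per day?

Produce at Q = 13

Variable cost is VC = 84Q - 18Q^2 + Q^3, so AVC = VC/Q = 84 - 18Q + Q^2 and MC = dTC/dQ = 84 - 36Q + 3Q^2.
AVC hits its minimum where MC = AVC, at Q = 9, giving min AVC = 84 - 18·9 + 9^2 = $3.
Because $123 ≥ $3, revenue can cover variable cost; the firm operates.
Set P = MC: 123 = 84 - 36Q + 3Q^2 → -39 - 36Q + 3Q^2 = 0. The roots are Q = -1 and Q = 13; the profit-maximizing output is on the rising part of MC, so Q* = 13.
Check: AVC at Q = 13 is $19 ≤ P, so revenue covers variable cost.
Profit = P·Q − TC = 123·13 − 708 = $891.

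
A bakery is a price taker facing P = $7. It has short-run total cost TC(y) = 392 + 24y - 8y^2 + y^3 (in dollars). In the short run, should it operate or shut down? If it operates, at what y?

Variable cost is VC = 24y - 8y^2 + y^3, so AVC = VC/y = 24 - 8y + y^2 and MC = dTC/dy = 24 - 16y + 3y^2.
AVC hits its minimum where MC = AVC, at y = 4, giving min AVC = 24 - 8·4 + 4^2 = $8.
P = $7 lies below min AVC = $8; no output level covers variable cost.
Best response: produce nothing and absorb the $392 fixed cost.

Shut down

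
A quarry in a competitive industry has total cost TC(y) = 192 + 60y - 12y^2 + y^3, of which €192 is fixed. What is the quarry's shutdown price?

Short-run supply begins at min AVC. From VC = 60y - 12y^2 + y^3, AVC = 60 - 12y + y^2.
dAVC/dy = -12 + 2y = 0 gives y = 6. min AVC = 60 - 12·6 + 6^2 = 24.
So the shutdown price is €24.

€24 per unit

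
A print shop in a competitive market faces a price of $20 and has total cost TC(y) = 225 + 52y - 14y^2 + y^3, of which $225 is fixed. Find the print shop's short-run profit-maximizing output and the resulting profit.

Profit = -$97 at y = 8

AVC = 52 - 14y + y^2; min AVC = $3 at y = 7. Since P = $20 ≥ min AVC, the firm produces.
With MC = 52 - 28y + 3y^2, P = MC on the upward-sloping part at y* = 8.
TR = 20·8 = 160. TC = 225 + 32 = 257. Profit = 160 − 257 = -$97.
By producing, the firm covers all variable cost plus $128 of fixed cost; shutting down would lose the full $225.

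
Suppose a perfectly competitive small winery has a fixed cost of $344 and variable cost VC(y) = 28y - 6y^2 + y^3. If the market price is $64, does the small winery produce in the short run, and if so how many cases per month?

Variable cost is VC = 28y - 6y^2 + y^3, so AVC = VC/y = 28 - 6y + y^2 and MC = dTC/dy = 28 - 12y + 3y^2.
The AVC parabola has its vertex at y = 6/2 = 3, where AVC = 28 - 6·3 + 3^2 = $19.
P = $64 exceeds min AVC = $19, so the firm stays open.
P = MC gives -36 - 12y + 3y^2 = 0, with roots -2 and 6. Take the larger (rising MC): y* = 6.
Check: AVC at y = 6 is $28 ≤ P, so revenue covers variable cost.
Profit = P·y − TC = 64·6 − 512 = -$128, a loss, but smaller than the $344 fixed cost the firm would lose by shutting down.

Produce at y = 6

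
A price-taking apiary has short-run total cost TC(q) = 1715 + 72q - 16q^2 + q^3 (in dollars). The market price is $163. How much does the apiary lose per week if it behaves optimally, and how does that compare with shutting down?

Profit = -$25 at q = 13

AVC = 72 - 16q + q^2 has its minimum $8 at q = 8; price $163 clears that bar, so the firm operates.
With MC = 72 - 32q + 3q^2, P = MC on the upward-sloping part at q* = 13.
TR = 163·13 = 2119. TC = 1715 + 429 = 2144. Profit = 2119 − 2144 = -$25.
That loss of $25 beats the $1715 the firm would lose by shutting down; producing recovers $1690 of fixed cost.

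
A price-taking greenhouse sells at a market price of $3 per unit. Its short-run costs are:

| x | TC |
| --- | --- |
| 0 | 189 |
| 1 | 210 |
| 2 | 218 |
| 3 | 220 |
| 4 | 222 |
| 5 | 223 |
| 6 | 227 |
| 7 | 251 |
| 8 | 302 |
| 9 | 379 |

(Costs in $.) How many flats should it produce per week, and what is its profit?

Compute π = P·x − TC at each output: x=0: -189; x=1: -207; x=2: -212; x=3: -211; x=4: -210; x=5: -208; x=6: -209; x=7: -230; x=8: -278; x=9: -352.
Profit is highest at x = 0. Equivalently, the lowest AVC in the table is 38/6 ≈ $6.33 at x = 6, and P = $3 falls below it — price never covers variable cost, so the firm shuts down and loses only its fixed cost.

x = 0 (shut down); profit = -$189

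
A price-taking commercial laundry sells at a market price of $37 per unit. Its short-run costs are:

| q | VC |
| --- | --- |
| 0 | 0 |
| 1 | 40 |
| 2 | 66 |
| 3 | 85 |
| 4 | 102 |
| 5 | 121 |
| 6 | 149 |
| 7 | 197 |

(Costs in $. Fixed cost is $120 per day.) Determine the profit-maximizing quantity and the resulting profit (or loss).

Tabulate TR − TC: q=0: -120; q=1: -123; q=2: -112; q=3: -94; q=4: -74; q=5: -56; q=6: -47; q=7: -58.
Profit is maximized at q = 6. AVC there is 149/6 = $24.83 ≤ P, so producing beats shutting down (which would give -$120).

q = 6; profit = -$47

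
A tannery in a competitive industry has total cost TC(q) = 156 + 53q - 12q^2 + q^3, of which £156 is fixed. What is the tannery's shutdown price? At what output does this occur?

£17 per unit, at q = 6

The shutdown price is the minimum of AVC. VC = 53q - 12q^2 + q^3, so AVC = 53 - 12q + q^2.
At the minimum of AVC, MC = AVC. MC = 53 - 24q + 3q^2; setting MC = AVC gives 2q^2 - 12q = 0, so q = 6. min AVC = 17.
So the shutdown price is £17.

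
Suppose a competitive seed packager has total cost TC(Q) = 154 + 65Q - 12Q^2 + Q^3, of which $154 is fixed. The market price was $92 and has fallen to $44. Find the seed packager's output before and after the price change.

AVC = 65 - 12Q + Q^2, minimized at Q = 6 where min AVC = $29. MC = 65 - 24Q + 3Q^2.
At P = $92 ≥ min AVC, set P = MC on the rising branch: Q = 9.
At P = $44 ≥ min AVC, set P = MC: Q = 7. The firm stays open but cuts output.

Output falls from 9 to 7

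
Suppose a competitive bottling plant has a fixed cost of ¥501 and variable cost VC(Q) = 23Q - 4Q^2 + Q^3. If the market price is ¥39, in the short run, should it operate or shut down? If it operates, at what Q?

Produce at Q = 4

Strip out fixed cost: VC = 23Q - 4Q^2 + Q^3. Then AVC = 23 - 4Q + Q^2 and MC = 23 - 8Q + 3Q^2.
AVC hits its minimum where MC = AVC, at Q = 2, giving min AVC = 23 - 4·2 + 2^2 = ¥19.
P = ¥39 exceeds min AVC = ¥19, so the firm stays open.
Set P = MC: 39 = 23 - 8Q + 3Q^2 → -16 - 8Q + 3Q^2 = 0. The roots are Q = -4/3 and Q = 4; the profit-maximizing output is on the rising part of MC, so Q* = 4.
Check: AVC at Q = 4 is ¥23 ≤ P, so revenue covers variable cost.
Profit = P·Q − TC = 39·4 − 593 = -¥437, a loss, but smaller than the ¥501 fixed cost the firm would lose by shutting down.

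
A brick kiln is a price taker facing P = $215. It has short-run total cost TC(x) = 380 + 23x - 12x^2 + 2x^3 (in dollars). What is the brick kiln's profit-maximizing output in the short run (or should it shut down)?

Produce at x = 8

Variable cost is VC = 23x - 12x^2 + 2x^3, so AVC = VC/x = 23 - 12x + 2x^2 and MC = dTC/dx = 23 - 24x + 6x^2.
The AVC parabola has its vertex at x = 12/4 = 3, where AVC = 23 - 12·3 + 2·3^2 = $5.
Since P = $215 ≥ min AVC = $5, price covers variable cost and the firm should produce.
P = MC gives -192 - 24x + 6x^2 = 0, with roots -4 and 8. Take the larger (rising MC): x* = 8.
Check: AVC at x = 8 is $55 ≤ P, so revenue covers variable cost.
Profit = P·x − TC = 215·8 − 820 = $900.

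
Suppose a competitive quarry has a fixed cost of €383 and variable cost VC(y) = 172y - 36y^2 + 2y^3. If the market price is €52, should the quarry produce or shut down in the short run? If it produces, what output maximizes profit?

Produce at y = 10

From TC, MC = TC'(y) = 172 - 72y + 6y^2 and AVC = VC/y = 172 - 36y + 2y^2.
AVC hits its minimum where MC = AVC, at y = 9, giving min AVC = 172 - 36·9 + 2·9^2 = €10.
P = €52 exceeds min AVC = €10, so the firm stays open.
Set P = MC: 52 = 172 - 72y + 6y^2 → 120 - 72y + 6y^2 = 0. The roots are y = 2 and y = 10; the profit-maximizing output is on the rising part of MC, so y* = 10.
Check: AVC at y = 10 is €12 ≤ P, so revenue covers variable cost.
Profit = P·y − TC = 52·10 − 503 = €17.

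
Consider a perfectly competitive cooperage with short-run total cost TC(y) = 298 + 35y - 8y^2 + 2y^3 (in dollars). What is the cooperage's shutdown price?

The firm shuts down when price falls below the minimum of average variable cost. AVC = VC/y = 35 - 8y + 2y^2.
dAVC/dy = -8 + 4y = 0 gives y = 2. min AVC = 35 - 8·2 + 2·2^2 = 27.
For P < $27 the firm produces nothing.

$27 per unit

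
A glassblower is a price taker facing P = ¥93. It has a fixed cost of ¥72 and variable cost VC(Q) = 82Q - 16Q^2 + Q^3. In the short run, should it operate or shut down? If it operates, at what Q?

Produce at Q = 11

Strip out fixed cost: VC = 82Q - 16Q^2 + Q^3. Then AVC = 82 - 16Q + Q^2 and MC = 82 - 32Q + 3Q^2.
AVC is minimized where dAVC/dQ = -16 + 2Q = 0, at Q = 8; min AVC = 82 - 16·8 + 8^2 = ¥18.
Since P = ¥93 ≥ min AVC = ¥18, price covers variable cost and the firm should produce.
Solving P = MC: -11 - 32Q + 3Q^2 = 0 ⇒ Q = -1/3 or 11. On the upward-sloping branch, Q* = 11.
Check: AVC at Q = 11 is ¥27 ≤ P, so revenue covers variable cost.
Profit = P·Q − TC = 93·11 − 369 = ¥654.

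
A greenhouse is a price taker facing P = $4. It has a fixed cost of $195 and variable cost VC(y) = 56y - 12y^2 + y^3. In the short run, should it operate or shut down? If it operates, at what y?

From TC, MC = TC'(y) = 56 - 24y + 3y^2 and AVC = VC/y = 56 - 12y + y^2.
AVC hits its minimum where MC = AVC, at y = 6, giving min AVC = 56 - 12·6 + 6^2 = $20.
Since P = $4 < min AVC = $20, price fails to cover variable cost at any output.
The firm minimizes its loss by shutting down and losing only its fixed cost of $195.

Shut down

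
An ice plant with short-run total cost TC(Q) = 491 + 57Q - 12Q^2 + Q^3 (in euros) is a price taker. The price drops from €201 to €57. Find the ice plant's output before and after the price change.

Output falls from 12 to 8

MC = 57 - 24Q + 3Q^2; the shutdown threshold is min AVC = €21 (at Q = 6).
At P = €201 ≥ min AVC, set P = MC on the rising branch: Q = 12.
At P = €57 ≥ min AVC, set P = MC: Q = 8. The firm stays open but cuts output.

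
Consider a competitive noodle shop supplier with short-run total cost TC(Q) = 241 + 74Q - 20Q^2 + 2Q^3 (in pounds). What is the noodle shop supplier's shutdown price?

£24 per unit

Short-run supply begins at min AVC. From VC = 74Q - 20Q^2 + 2Q^3, AVC = 74 - 20Q + 2Q^2.
At the minimum of AVC, MC = AVC. MC = 74 - 40Q + 6Q^2; setting MC = AVC gives 4Q^2 - 20Q = 0, so Q = 5. min AVC = 24.
For P < £24 the firm produces nothing.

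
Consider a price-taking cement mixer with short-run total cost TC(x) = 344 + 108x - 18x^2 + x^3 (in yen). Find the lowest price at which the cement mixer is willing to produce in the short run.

The shutdown price is the minimum of AVC. VC = 108x - 18x^2 + x^3, so AVC = 108 - 18x + x^2.
dAVC/dx = -18 + 2x = 0 gives x = 9. min AVC = 108 - 18·9 + 9^2 = 27.
So the shutdown price is ¥27.

¥27 per unit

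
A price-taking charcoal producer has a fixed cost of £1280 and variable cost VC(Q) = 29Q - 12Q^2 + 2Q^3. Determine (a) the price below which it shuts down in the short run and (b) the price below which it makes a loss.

AVC = 29 - 12Q + 2Q^2; minimized at Q = 3, giving min AVC = £11. That is the shutdown price.
ATC = 1280/Q + 29 - 12Q + 2Q^2. Setting dATC/dQ = −1280/Q^2 − 12 + 4Q = 0 gives Q = 8 (since 4·8^3 − 12·8^2 = 1280).
min ATC = 1280/8 + 29 − 12·8 + 2·8^2 = £221. That is the break-even price.
Between these two prices the firm operates at a loss; above £221 it earns a profit.

Shutdown price = £11; break-even price = £221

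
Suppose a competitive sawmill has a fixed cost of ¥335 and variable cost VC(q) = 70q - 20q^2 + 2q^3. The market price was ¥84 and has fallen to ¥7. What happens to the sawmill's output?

Output falls from 7 to 0 (the firm shuts down)

MC = 70 - 40q + 6q^2; the shutdown threshold is min AVC = ¥20 (at q = 5).
With P = ¥84 above the shutdown price, P = MC gives q = 7.
At P = ¥7 < min AVC = ¥20, price no longer covers variable cost at any output, so the firm shuts down: q = 0.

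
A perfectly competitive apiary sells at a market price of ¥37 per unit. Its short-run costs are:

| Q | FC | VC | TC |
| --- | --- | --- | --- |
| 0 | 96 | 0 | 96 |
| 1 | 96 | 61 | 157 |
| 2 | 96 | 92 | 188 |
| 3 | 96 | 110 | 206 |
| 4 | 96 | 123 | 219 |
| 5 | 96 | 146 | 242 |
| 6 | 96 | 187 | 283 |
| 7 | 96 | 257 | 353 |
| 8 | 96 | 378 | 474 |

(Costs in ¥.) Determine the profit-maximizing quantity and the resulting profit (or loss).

Q = 5; profit = -¥57

Profit at each row (π = 37Q − TC): Q=0: -96; Q=1: -120; Q=2: -114; Q=3: -95; Q=4: -71; Q=5: -57; Q=6: -61; Q=7: -94; Q=8: -178.
Profit is maximized at Q = 5. AVC there is 146/5 = ¥29.20 ≤ P, so producing beats shutting down (which would give -¥96).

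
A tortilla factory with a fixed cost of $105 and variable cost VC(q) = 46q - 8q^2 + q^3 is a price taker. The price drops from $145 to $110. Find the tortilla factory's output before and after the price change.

Output falls from 9 to 8

MC = 46 - 16q + 3q^2; the shutdown threshold is min AVC = $30 (at q = 4).
At P = $145 ≥ min AVC, set P = MC on the rising branch: q = 9.
At P = $110 ≥ min AVC, set P = MC: q = 8. The firm stays open but cuts output.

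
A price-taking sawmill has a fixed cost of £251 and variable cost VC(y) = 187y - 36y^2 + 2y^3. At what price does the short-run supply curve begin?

The firm shuts down when price falls below the minimum of average variable cost. AVC = VC/y = 187 - 36y + 2y^2.
dAVC/dy = -36 + 4y = 0 gives y = 9. min AVC = 187 - 36·9 + 2·9^2 = 25.
The firm shuts down for any P below £25.

£25 per unit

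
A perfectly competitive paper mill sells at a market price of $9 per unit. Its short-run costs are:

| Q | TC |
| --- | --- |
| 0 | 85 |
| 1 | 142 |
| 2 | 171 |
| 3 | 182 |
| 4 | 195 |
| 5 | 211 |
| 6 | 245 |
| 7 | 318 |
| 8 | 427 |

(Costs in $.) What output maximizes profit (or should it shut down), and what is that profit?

Tabulate TR − TC: Q=0: -85; Q=1: -133; Q=2: -153; Q=3: -155; Q=4: -159; Q=5: -166; Q=6: -191; Q=7: -255; Q=8: -355.
Profit is highest at Q = 0. Equivalently, the lowest AVC in the table is 126/5 ≈ $25.20 at Q = 5, and P = $9 falls below it — price never covers variable cost, so the firm shuts down and loses only its fixed cost.

Q = 0 (shut down); profit = -$85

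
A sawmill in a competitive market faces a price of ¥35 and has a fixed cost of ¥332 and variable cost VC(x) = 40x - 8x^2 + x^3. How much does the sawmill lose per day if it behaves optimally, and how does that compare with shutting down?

AVC = 40 - 8x + x^2; min AVC = ¥24 at x = 4. Since P = ¥35 ≥ min AVC, the firm produces.
With MC = 40 - 16x + 3x^2, P = MC on the upward-sloping part at x* = 5.
TR = 35·5 = 175. TC = 332 + 125 = 457. Profit = 175 − 457 = -¥282.
By producing, the firm covers all variable cost plus ¥50 of fixed cost; shutting down would lose the full ¥332.

Profit = -¥282 at x = 5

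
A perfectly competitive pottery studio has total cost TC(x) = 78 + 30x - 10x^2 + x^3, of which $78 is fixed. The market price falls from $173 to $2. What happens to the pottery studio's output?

AVC = 30 - 10x + x^2, minimized at x = 5 where min AVC = $5. MC = 30 - 20x + 3x^2.
At P = $173 ≥ min AVC, set P = MC on the rising branch: x = 11.
At P = $2 < min AVC = $5, price no longer covers variable cost at any output, so the firm shuts down: x = 0.

Output falls from 11 to 0 (the firm shuts down)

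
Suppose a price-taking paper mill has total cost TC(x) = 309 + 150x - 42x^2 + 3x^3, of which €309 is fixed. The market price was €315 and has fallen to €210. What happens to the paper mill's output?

MC = 150 - 84x + 9x^2; the shutdown threshold is min AVC = €3 (at x = 7).
At P = €315 ≥ min AVC, set P = MC on the rising branch: x = 11.
At P = €210 ≥ min AVC, set P = MC: x = 10. The firm stays open but cuts output.

Output falls from 11 to 10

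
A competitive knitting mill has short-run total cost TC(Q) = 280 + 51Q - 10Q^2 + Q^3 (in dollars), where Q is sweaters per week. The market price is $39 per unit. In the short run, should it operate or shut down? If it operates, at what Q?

Variable cost is VC = 51Q - 10Q^2 + Q^3, so AVC = VC/Q = 51 - 10Q + Q^2 and MC = dTC/dQ = 51 - 20Q + 3Q^2.
The AVC parabola has its vertex at Q = 10/2 = 5, where AVC = 51 - 10·5 + 5^2 = $26.
P = $39 exceeds min AVC = $26, so the firm stays open.
Set P = MC: 39 = 51 - 20Q + 3Q^2 → 12 - 20Q + 3Q^2 = 0. The roots are Q = 2/3 and Q = 6; the profit-maximizing output is on the rising part of MC, so Q* = 6.
Check: AVC at Q = 6 is $27 ≤ P, so revenue covers variable cost.
Profit = P·Q − TC = 39·6 − 442 = -$208, a loss, but smaller than the $280 fixed cost the firm would lose by shutting down.

Produce at Q = 6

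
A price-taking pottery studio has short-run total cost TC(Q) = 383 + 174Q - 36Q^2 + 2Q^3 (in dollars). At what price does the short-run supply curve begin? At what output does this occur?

$12 per unit, at Q = 9

The shutdown price is the minimum of AVC. VC = 174Q - 36Q^2 + 2Q^3, so AVC = 174 - 36Q + 2Q^2.
At the minimum of AVC, MC = AVC. MC = 174 - 72Q + 6Q^2; setting MC = AVC gives 4Q^2 - 36Q = 0, so Q = 9. min AVC = 12.
So the shutdown price is $12.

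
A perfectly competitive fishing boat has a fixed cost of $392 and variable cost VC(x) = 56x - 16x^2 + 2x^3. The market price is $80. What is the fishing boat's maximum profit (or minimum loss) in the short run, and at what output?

Profit = -$104 at x = 6

AVC = 56 - 16x + 2x^2; min AVC = $24 at x = 4. Since P = $80 ≥ min AVC, the firm produces.
With MC = 56 - 32x + 6x^2, P = MC on the upward-sloping part at x* = 6.
TR = 80·6 = 480. TC = 392 + 192 = 584. Profit = 480 − 584 = -$104.
By producing, the firm covers all variable cost plus $288 of fixed cost; shutting down would lose the full $392.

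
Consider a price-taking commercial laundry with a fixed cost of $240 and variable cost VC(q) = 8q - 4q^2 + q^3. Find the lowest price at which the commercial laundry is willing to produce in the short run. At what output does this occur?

$4 per unit, at q = 2

The firm shuts down when price falls below the minimum of average variable cost. AVC = VC/q = 8 - 4q + q^2.
dAVC/dq = -4 + 2q = 0 gives q = 2. min AVC = 8 - 4·2 + 2^2 = 4.
For P < $4 the firm produces nothing.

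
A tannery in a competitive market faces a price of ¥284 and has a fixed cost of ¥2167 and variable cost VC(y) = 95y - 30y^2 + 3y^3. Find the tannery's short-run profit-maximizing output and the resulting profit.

Profit = -¥223 at y = 9

AVC = 95 - 30y + 3y^2; min AVC = ¥20 at y = 5. Since P = ¥284 ≥ min AVC, the firm produces.
MC = 95 - 60y + 9y^2. Setting P = MC and taking the root on the rising branch gives y* = 9.
TR = 284·9 = 2556. TC = 2167 + 612 = 2779. Profit = 2556 − 2779 = -¥223.
That loss of ¥223 beats the ¥2167 the firm would lose by shutting down; producing recovers ¥1944 of fixed cost.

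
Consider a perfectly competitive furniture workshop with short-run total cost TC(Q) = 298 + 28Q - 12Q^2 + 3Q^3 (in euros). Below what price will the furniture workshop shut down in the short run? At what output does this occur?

The shutdown price is the minimum of AVC. VC = 28Q - 12Q^2 + 3Q^3, so AVC = 28 - 12Q + 3Q^2.
dAVC/dQ = -12 + 6Q = 0 gives Q = 2. min AVC = 28 - 12·2 + 3·2^2 = 16.
For P < €16 the firm produces nothing.

€16 per unit, at Q = 2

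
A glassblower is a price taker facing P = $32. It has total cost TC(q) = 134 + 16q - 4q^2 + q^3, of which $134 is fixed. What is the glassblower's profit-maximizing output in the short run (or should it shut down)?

Variable cost is VC = 16q - 4q^2 + q^3, so AVC = VC/q = 16 - 4q + q^2 and MC = dTC/dq = 16 - 8q + 3q^2.
AVC hits its minimum where MC = AVC, at q = 2, giving min AVC = 16 - 4·2 + 2^2 = $12.
P = $32 exceeds min AVC = $12, so the firm stays open.
P = MC gives -16 - 8q + 3q^2 = 0, with roots -4/3 and 4. Take the larger (rising MC): q* = 4.
Check: AVC at q = 4 is $16 ≤ P, so revenue covers variable cost.
Profit = P·q − TC = 32·4 − 198 = -$70, a loss, but smaller than the $134 fixed cost the firm would lose by shutting down.

Produce at q = 4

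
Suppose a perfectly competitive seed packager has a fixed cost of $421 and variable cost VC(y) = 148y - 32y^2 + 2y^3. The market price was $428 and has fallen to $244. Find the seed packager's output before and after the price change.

Output falls from 14 to 12

MC = 148 - 64y + 6y^2; the shutdown threshold is min AVC = $20 (at y = 8).
With P = $428 above the shutdown price, P = MC gives y = 14.
At P = $244 ≥ min AVC, set P = MC: y = 12. The firm stays open but cuts output.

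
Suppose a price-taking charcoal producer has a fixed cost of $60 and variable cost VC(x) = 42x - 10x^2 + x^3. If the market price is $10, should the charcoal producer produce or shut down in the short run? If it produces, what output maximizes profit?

Shut down

Variable cost is VC = 42x - 10x^2 + x^3, so AVC = VC/x = 42 - 10x + x^2 and MC = dTC/dx = 42 - 20x + 3x^2.
AVC hits its minimum where MC = AVC, at x = 5, giving min AVC = 42 - 10·5 + 5^2 = $17.
P = $10 lies below min AVC = $17; no output level covers variable cost.
Shutting down limits the loss to fixed cost, $60.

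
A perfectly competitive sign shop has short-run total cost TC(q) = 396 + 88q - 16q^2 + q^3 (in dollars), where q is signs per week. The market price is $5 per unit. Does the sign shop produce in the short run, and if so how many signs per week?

Shut down

Variable cost is VC = 88q - 16q^2 + q^3, so AVC = VC/q = 88 - 16q + q^2 and MC = dTC/dq = 88 - 32q + 3q^2.
The AVC parabola has its vertex at q = 16/2 = 8, where AVC = 88 - 16·8 + 8^2 = $24.
With P < min AVC ($5 < $24), every unit sold adds to the loss.
Shutting down limits the loss to fixed cost, $396.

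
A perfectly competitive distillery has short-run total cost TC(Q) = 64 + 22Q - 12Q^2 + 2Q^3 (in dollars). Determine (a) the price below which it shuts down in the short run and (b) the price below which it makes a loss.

Shutdown price = $4; break-even price = $22

AVC = 22 - 12Q + 2Q^2; minimized at Q = 3, giving min AVC = $4. That is the shutdown price.
ATC = 64/Q + 22 - 12Q + 2Q^2. Setting dATC/dQ = −64/Q^2 − 12 + 4Q = 0 gives Q = 4 (since 4·4^3 − 12·4^2 = 64).
min ATC = 64/4 + 22 − 12·4 + 2·4^2 = $22. That is the break-even price.
For $4 ≤ P < $22 the firm produces at a loss; below $4 it shuts down.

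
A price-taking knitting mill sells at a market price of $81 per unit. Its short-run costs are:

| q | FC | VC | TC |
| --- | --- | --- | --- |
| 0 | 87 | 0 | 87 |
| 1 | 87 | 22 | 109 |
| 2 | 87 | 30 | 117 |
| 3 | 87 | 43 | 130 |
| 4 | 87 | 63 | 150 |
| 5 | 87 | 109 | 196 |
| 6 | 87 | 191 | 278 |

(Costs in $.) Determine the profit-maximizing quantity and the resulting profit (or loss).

Tabulate TR − TC: q=0: -87; q=1: -28; q=2: 45; q=3: 113; q=4: 174; q=5: 209; q=6: 208.
Profit is maximized at q = 5. AVC there is 109/5 = $21.80 ≤ P, so producing beats shutting down (which would give -$87).

q = 5; profit = $209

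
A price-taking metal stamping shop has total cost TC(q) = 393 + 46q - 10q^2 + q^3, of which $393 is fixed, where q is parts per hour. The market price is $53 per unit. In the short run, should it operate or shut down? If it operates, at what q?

From TC, MC = TC'(q) = 46 - 20q + 3q^2 and AVC = VC/q = 46 - 10q + q^2.
AVC hits its minimum where MC = AVC, at q = 5, giving min AVC = 46 - 10·5 + 5^2 = $21.
Because $53 ≥ $21, revenue can cover variable cost; the firm operates.
Set P = MC: 53 = 46 - 20q + 3q^2 → -7 - 20q + 3q^2 = 0. The roots are q = -1/3 and q = 7; the profit-maximizing output is on the rising part of MC, so q* = 7.
Check: AVC at q = 7 is $25 ≤ P, so revenue covers variable cost.
Profit = P·q − TC = 53·7 − 568 = -$197, a loss, but smaller than the $393 fixed cost the firm would lose by shutting down.

Produce at q = 7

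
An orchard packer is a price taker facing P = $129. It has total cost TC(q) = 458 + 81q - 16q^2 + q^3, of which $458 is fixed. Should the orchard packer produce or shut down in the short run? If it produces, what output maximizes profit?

Produce at q = 12

From TC, MC = TC'(q) = 81 - 32q + 3q^2 and AVC = VC/q = 81 - 16q + q^2.
The AVC parabola has its vertex at q = 16/2 = 8, where AVC = 81 - 16·8 + 8^2 = $17.
P = $129 exceeds min AVC = $17, so the firm stays open.
Solving P = MC: -48 - 32q + 3q^2 = 0 ⇒ q = -4/3 or 12. On the upward-sloping branch, q* = 12.
Check: AVC at q = 12 is $33 ≤ P, so revenue covers variable cost.
Profit = P·q − TC = 129·12 − 854 = $694.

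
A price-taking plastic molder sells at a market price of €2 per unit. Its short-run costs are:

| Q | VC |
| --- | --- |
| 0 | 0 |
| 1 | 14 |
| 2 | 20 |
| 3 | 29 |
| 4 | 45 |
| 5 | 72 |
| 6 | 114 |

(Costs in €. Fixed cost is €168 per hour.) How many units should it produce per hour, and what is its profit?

Profit at each row (π = 2Q − TC): Q=0: -168; Q=1: -180; Q=2: -184; Q=3: -191; Q=4: -205; Q=5: -230; Q=6: -270.
Profit is highest at Q = 0. Equivalently, the lowest AVC in the table is 29/3 ≈ €9.67 at Q = 3, and P = €2 falls below it — price never covers variable cost, so the firm shuts down and loses only its fixed cost.

Q = 0 (shut down); profit = -€168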